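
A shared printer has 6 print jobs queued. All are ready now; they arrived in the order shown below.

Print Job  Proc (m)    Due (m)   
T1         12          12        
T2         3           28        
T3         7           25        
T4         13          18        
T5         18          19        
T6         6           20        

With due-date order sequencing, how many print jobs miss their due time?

EDD (increasing due date): T1 T4 T5 T6 T3 T2.
T1: 0→12, due 12, tardiness 0
T4: 12→25, due 18, tardiness 7
T5: 25→43, due 19, tardiness 24
T6: 43→49, due 20, tardiness 29
T3: 49→56, due 25, tardiness 31
T2: 56→59, due 28, tardiness 31
Late print jobs: 5.

5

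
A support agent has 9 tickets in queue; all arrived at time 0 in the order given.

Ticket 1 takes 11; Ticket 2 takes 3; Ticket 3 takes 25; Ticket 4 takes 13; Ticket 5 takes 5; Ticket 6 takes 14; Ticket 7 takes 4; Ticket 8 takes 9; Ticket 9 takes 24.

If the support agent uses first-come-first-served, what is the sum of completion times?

FIFO (arrival order): Ticket 1 Ticket 2 Ticket 3 Ticket 4 Ticket 5 Ticket 6 Ticket 7 Ticket 8 Ticket 9.
Ticket 1: 0→11
Ticket 2: 11→14
Ticket 3: 14→39
Ticket 4: 39→52
Ticket 5: 52→57
Ticket 6: 57→71
Ticket 7: 71→75
Ticket 8: 75→84
Ticket 9: 84→108
Sum = 11+14+39+52+57+71+75+84+108 = 511.

511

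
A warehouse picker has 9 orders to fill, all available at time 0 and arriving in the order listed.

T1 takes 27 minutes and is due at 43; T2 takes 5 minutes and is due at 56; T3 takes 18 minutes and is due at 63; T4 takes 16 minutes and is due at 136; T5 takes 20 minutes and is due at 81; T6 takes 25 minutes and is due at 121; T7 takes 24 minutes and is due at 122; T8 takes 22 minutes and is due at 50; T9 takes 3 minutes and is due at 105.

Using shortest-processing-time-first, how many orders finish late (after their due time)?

3

SPT (increasing processing time): T9 T2 T4 T3 T5 T8 T7 T6 T1.
T9: 0→3, due 105, tardiness 0
T2: 3→8, due 56, tardiness 0
T4: 8→24, due 136, tardiness 0
T3: 24→42, due 63, tardiness 0
T5: 42→62, due 81, tardiness 0
T8: 62→84, due 50, tardiness 34
T7: 84→108, due 122, tardiness 0
T6: 108→133, due 121, tardiness 12
T1: 133→160, due 43, tardiness 117
Late orders: 3.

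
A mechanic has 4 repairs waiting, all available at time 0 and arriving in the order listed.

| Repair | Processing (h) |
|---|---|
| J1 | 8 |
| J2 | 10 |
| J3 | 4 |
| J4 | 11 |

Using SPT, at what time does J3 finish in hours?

SPT (increasing processing time): J3 J1 J2 J4.
J3: 0→4

4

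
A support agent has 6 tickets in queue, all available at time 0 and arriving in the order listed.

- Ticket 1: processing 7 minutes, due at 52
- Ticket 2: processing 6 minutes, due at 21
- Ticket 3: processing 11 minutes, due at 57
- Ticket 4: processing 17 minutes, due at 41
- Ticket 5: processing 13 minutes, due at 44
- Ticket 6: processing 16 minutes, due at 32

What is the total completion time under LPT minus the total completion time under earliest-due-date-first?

LPT (decreasing processing time): Ticket 4 Ticket 6 Ticket 5 Ticket 3 Ticket 1 Ticket 2.
Ticket 4: 0→17
Ticket 6: 17→33
Ticket 5: 33→46
Ticket 3: 46→57
Ticket 1: 57→64
Ticket 2: 64→70
Sum = 17+33+46+57+64+70 = 287.
EDD (increasing due date): Ticket 2 Ticket 6 Ticket 4 Ticket 5 Ticket 1 Ticket 3.
Ticket 2: 0→6
Ticket 6: 6→22
Ticket 4: 22→39
Ticket 5: 39→52
Ticket 1: 52→59
Ticket 3: 59→70
Sum = 6+22+39+52+59+70 = 248.
Difference = 287 − 248 = 39.

39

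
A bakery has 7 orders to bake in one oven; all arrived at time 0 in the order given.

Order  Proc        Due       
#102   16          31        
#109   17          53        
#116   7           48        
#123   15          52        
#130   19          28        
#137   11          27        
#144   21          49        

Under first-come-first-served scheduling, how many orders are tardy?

4

FIFO (arrival order): #102 #109 #116 #123 #130 #137 #144.
#102: 0→16, due 31, tardiness 0
#109: 16→33, due 53, tardiness 0
#116: 33→40, due 48, tardiness 0
#123: 40→55, due 52, tardiness 3
#130: 55→74, due 28, tardiness 46
#137: 74→85, due 27, tardiness 58
#144: 85→106, due 49, tardiness 57
Late orders: 4.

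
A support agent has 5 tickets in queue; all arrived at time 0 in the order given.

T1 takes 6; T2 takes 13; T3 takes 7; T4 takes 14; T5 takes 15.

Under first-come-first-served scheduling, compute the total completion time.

146

FIFO (arrival order): T1 T2 T3 T4 T5.
T1: 0→6
T2: 6→19
T3: 19→26
T4: 26→40
T5: 40→55
Sum = 6+19+26+40+55 = 146.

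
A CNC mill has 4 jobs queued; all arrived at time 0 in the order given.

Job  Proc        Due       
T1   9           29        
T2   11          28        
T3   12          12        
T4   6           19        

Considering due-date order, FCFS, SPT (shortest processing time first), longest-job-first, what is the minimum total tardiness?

10

EDD (increasing due date): T3 T4 T2 T1.
T3: 0→12, due 12, tardiness 0
T4: 12→18, due 19, tardiness 0
T2: 18→29, due 28, tardiness 1
T1: 29→38, due 29, tardiness 9
Sum = 0+0+1+9 = 10.
FIFO (arrival order): T1 T2 T3 T4.
T1: 0→9, due 29, tardiness 0
T2: 9→20, due 28, tardiness 0
T3: 20→32, due 12, tardiness 20
T4: 32→38, due 19, tardiness 19
Sum = 0+0+20+19 = 39.
SPT (increasing processing time): T4 T1 T2 T3.
T4: 0→6, due 19, tardiness 0
T1: 6→15, due 29, tardiness 0
T2: 15→26, due 28, tardiness 0
T3: 26→38, due 12, tardiness 26
Sum = 0+0+0+26 = 26.
LPT (decreasing processing time): T3 T2 T1 T4.
T3: 0→12, due 12, tardiness 0
T2: 12→23, due 28, tardiness 0
T1: 23→32, due 29, tardiness 3
T4: 32→38, due 19, tardiness 19
Sum = 0+0+3+19 = 22.
EDD 10, FIFO 39, SPT 26, LPT 22 → minimum 10.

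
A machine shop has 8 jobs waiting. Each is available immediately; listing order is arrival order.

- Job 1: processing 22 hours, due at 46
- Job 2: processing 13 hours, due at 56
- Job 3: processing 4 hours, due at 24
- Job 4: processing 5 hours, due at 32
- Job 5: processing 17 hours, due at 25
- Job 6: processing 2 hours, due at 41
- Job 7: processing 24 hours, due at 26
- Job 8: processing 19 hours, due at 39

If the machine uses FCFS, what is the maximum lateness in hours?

FIFO (arrival order): Job 1 Job 2 Job 3 Job 4 Job 5 Job 6 Job 7 Job 8.
Job 1: 0→22, due 46, lateness -24
Job 2: 22→35, due 56, lateness -21
Job 3: 35→39, due 24, lateness 15
Job 4: 39→44, due 32, lateness 12
Job 5: 44→61, due 25, lateness 36
Job 6: 61→63, due 41, lateness 22
Job 7: 63→87, due 26, lateness 61
Job 8: 87→106, due 39, lateness 67
Maximum = 67.

67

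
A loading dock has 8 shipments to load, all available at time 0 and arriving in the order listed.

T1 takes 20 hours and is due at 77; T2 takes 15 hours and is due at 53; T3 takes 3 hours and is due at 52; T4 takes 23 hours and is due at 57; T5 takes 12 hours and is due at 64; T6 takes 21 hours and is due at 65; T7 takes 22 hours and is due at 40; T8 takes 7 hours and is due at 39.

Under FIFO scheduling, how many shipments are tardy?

FIFO (arrival order): T1 T2 T3 T4 T5 T6 T7 T8.
T1: 0→20, due 77, tardiness 0
T2: 20→35, due 53, tardiness 0
T3: 35→38, due 52, tardiness 0
T4: 38→61, due 57, tardiness 4
T5: 61→73, due 64, tardiness 9
T6: 73→94, due 65, tardiness 29
T7: 94→116, due 40, tardiness 76
T8: 116→123, due 39, tardiness 84
Late shipments: 5.

5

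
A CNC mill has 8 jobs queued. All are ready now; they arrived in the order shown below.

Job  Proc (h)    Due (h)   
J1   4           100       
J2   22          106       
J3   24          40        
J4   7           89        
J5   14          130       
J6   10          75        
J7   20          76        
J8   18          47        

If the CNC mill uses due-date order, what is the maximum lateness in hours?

-1

EDD (increasing due date): J3 J8 J6 J7 J4 J1 J2 J5.
J3: 0→24, due 40, lateness -16
J8: 24→42, due 47, lateness -5
J6: 42→52, due 75, lateness -23
J7: 52→72, due 76, lateness -4
J4: 72→79, due 89, lateness -10
J1: 79→83, due 100, lateness -17
J2: 83→105, due 106, lateness -1
J5: 105→119, due 130, lateness -11
Maximum = -1.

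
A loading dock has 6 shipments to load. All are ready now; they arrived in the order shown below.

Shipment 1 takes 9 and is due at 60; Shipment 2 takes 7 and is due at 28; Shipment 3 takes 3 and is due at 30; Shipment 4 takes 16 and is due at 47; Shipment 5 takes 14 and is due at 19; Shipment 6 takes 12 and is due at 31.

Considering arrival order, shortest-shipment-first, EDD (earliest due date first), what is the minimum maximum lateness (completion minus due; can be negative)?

5

FIFO (arrival order): Shipment 1 Shipment 2 Shipment 3 Shipment 4 Shipment 5 Shipment 6.
Shipment 1: 0→9, due 60, lateness -51
Shipment 2: 9→16, due 28, lateness -12
Shipment 3: 16→19, due 30, lateness -11
Shipment 4: 19→35, due 47, lateness -12
Shipment 5: 35→49, due 19, lateness 30
Shipment 6: 49→61, due 31, lateness 30
Maximum = 30.
SPT (increasing processing time): Shipment 3 Shipment 2 Shipment 1 Shipment 6 Shipment 5 Shipment 4.
Shipment 3: 0→3, due 30, lateness -27
Shipment 2: 3→10, due 28, lateness -18
Shipment 1: 10→19, due 60, lateness -41
Shipment 6: 19→31, due 31, lateness 0
Shipment 5: 31→45, due 19, lateness 26
Shipment 4: 45→61, due 47, lateness 14
Maximum = 26.
EDD (increasing due date): Shipment 5 Shipment 2 Shipment 3 Shipment 6 Shipment 4 Shipment 1.
Shipment 5: 0→14, due 19, lateness -5
Shipment 2: 14→21, due 28, lateness -7
Shipment 3: 21→24, due 30, lateness -6
Shipment 6: 24→36, due 31, lateness 5
Shipment 4: 36→52, due 47, lateness 5
Shipment 1: 52→61, due 60, lateness 1
Maximum = 5.
FIFO 30, SPT 26, EDD 5 → minimum 5.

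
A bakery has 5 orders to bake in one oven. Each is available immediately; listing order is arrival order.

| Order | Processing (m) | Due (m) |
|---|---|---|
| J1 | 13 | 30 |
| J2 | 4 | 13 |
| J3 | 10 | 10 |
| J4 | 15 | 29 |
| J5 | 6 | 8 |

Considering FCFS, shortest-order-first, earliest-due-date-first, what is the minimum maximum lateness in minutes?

18

FIFO (arrival order): J1 J2 J3 J4 J5.
J1: 0→13, due 30, lateness -17
J2: 13→17, due 13, lateness 4
J3: 17→27, due 10, lateness 17
J4: 27→42, due 29, lateness 13
J5: 42→48, due 8, lateness 40
Maximum = 40.
SPT (increasing processing time): J2 J5 J3 J1 J4.
J2: 0→4, due 13, lateness -9
J5: 4→10, due 8, lateness 2
J3: 10→20, due 10, lateness 10
J1: 20→33, due 30, lateness 3
J4: 33→48, due 29, lateness 19
Maximum = 19.
EDD (increasing due date): J5 J3 J2 J4 J1.
J5: 0→6, due 8, lateness -2
J3: 6→16, due 10, lateness 6
J2: 16→20, due 13, lateness 7
J4: 20→35, due 29, lateness 6
J1: 35→48, due 30, lateness 18
Maximum = 18.
FIFO 40, SPT 19, EDD 18 → minimum 18.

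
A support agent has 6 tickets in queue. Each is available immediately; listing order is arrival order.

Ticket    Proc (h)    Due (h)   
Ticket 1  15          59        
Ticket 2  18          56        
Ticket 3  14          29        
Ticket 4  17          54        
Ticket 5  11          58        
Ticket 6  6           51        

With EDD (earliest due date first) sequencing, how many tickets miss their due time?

EDD (increasing due date): Ticket 3 Ticket 6 Ticket 4 Ticket 2 Ticket 5 Ticket 1.
Ticket 3: 0→14, due 29, tardiness 0
Ticket 6: 14→20, due 51, tardiness 0
Ticket 4: 20→37, due 54, tardiness 0
Ticket 2: 37→55, due 56, tardiness 0
Ticket 5: 55→66, due 58, tardiness 8
Ticket 1: 66→81, due 59, tardiness 22
Late tickets: 2.

2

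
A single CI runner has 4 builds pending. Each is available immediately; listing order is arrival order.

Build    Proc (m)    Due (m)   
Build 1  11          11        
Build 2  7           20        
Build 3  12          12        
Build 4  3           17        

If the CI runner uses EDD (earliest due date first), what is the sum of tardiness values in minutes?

33

EDD (increasing due date): Build 1 Build 3 Build 4 Build 2.
Build 1: 0→11, due 11, tardiness 0
Build 3: 11→23, due 12, tardiness 11
Build 4: 23→26, due 17, tardiness 9
Build 2: 26→33, due 20, tardiness 13
Sum = 0+11+9+13 = 33.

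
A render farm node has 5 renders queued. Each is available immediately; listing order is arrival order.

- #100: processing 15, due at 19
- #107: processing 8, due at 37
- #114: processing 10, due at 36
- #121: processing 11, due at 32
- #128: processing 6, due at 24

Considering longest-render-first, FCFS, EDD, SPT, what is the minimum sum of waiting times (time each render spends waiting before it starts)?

79

LPT (decreasing processing time): #100 #121 #114 #107 #128.
#100: waits 0, runs 0→15
#121: waits 15, runs 15→26
#114: waits 26, runs 26→36
#107: waits 36, runs 36→44
#128: waits 44, runs 44→50
Sum = 0+15+26+36+44 = 121.
FIFO (arrival order): #100 #107 #114 #121 #128.
#100: waits 0, runs 0→15
#107: waits 15, runs 15→23
#114: waits 23, runs 23→33
#121: waits 33, runs 33→44
#128: waits 44, runs 44→50
Sum = 0+15+23+33+44 = 115.
EDD (increasing due date): #100 #128 #121 #114 #107.
#100: waits 0, runs 0→15
#128: waits 15, runs 15→21
#121: waits 21, runs 21→32
#114: waits 32, runs 32→42
#107: waits 42, runs 42→50
Sum = 0+15+21+32+42 = 110.
SPT (increasing processing time): #128 #107 #114 #121 #100.
#128: waits 0, runs 0→6
#107: waits 6, runs 6→14
#114: waits 14, runs 14→24
#121: waits 24, runs 24→35
#100: waits 35, runs 35→50
Sum = 0+6+14+24+35 = 79.
LPT 121, FIFO 115, EDD 110, SPT 79 → minimum 79.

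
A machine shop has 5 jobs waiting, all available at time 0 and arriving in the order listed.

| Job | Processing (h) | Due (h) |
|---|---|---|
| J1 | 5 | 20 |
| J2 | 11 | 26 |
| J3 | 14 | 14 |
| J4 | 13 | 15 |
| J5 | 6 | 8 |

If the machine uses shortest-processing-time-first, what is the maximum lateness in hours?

SPT (increasing processing time): J1 J5 J2 J4 J3.
J1: 0→5, due 20, lateness -15
J5: 5→11, due 8, lateness 3
J2: 11→22, due 26, lateness -4
J4: 22→35, due 15, lateness 20
J3: 35→49, due 14, lateness 35
Maximum = 35.

35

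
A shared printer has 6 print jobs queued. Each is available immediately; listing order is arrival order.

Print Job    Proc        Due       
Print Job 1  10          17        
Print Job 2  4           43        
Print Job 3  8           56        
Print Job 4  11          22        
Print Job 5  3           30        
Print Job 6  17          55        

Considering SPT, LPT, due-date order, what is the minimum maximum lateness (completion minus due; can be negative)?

SPT (increasing processing time): Print Job 5 Print Job 2 Print Job 3 Print Job 1 Print Job 4 Print Job 6.
Print Job 5: 0→3, due 30, lateness -27
Print Job 2: 3→7, due 43, lateness -36
Print Job 3: 7→15, due 56, lateness -41
Print Job 1: 15→25, due 17, lateness 8
Print Job 4: 25→36, due 22, lateness 14
Print Job 6: 36→53, due 55, lateness -2
Maximum = 14.
LPT (decreasing processing time): Print Job 6 Print Job 4 Print Job 1 Print Job 3 Print Job 2 Print Job 5.
Print Job 6: 0→17, due 55, lateness -38
Print Job 4: 17→28, due 22, lateness 6
Print Job 1: 28→38, due 17, lateness 21
Print Job 3: 38→46, due 56, lateness -10
Print Job 2: 46→50, due 43, lateness 7
Print Job 5: 50→53, due 30, lateness 23
Maximum = 23.
EDD (increasing due date): Print Job 1 Print Job 4 Print Job 5 Print Job 2 Print Job 6 Print Job 3.
Print Job 1: 0→10, due 17, lateness -7
Print Job 4: 10→21, due 22, lateness -1
Print Job 5: 21→24, due 30, lateness -6
Print Job 2: 24→28, due 43, lateness -15
Print Job 6: 28→45, due 55, lateness -10
Print Job 3: 45→53, due 56, lateness -3
Maximum = -1.
SPT 14, LPT 23, EDD -1 → minimum -1.

-1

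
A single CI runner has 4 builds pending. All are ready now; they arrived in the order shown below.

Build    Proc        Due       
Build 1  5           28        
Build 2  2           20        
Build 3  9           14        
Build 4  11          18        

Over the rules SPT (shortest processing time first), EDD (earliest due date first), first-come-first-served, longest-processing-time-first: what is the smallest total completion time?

SPT (increasing processing time): Build 2 Build 1 Build 3 Build 4.
Build 2: 0→2
Build 1: 2→7
Build 3: 7→16
Build 4: 16→27
Sum = 2+7+16+27 = 52.
EDD (increasing due date): Build 3 Build 4 Build 2 Build 1.
Build 3: 0→9
Build 4: 9→20
Build 2: 20→22
Build 1: 22→27
Sum = 9+20+22+27 = 78.
FIFO (arrival order): Build 1 Build 2 Build 3 Build 4.
Build 1: 0→5
Build 2: 5→7
Build 3: 7→16
Build 4: 16→27
Sum = 5+7+16+27 = 55.
LPT (decreasing processing time): Build 4 Build 3 Build 1 Build 2.
Build 4: 0→11
Build 3: 11→20
Build 1: 20→25
Build 2: 25→27
Sum = 11+20+25+27 = 83.
SPT 52, EDD 78, FIFO 55, LPT 83 → minimum 52.

52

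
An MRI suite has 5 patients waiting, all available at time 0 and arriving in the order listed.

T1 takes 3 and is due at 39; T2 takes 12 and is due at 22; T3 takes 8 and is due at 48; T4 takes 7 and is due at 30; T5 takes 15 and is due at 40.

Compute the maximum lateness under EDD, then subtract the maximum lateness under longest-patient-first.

EDD (increasing due date): T2 T4 T1 T5 T3.
T2: 0→12, due 22, lateness -10
T4: 12→19, due 30, lateness -11
T1: 19→22, due 39, lateness -17
T5: 22→37, due 40, lateness -3
T3: 37→45, due 48, lateness -3
Maximum = -3.
LPT (decreasing processing time): T5 T2 T3 T4 T1.
T5: 0→15, due 40, lateness -25
T2: 15→27, due 22, lateness 5
T3: 27→35, due 48, lateness -13
T4: 35→42, due 30, lateness 12
T1: 42→45, due 39, lateness 6
Maximum = 12.
Difference = -3 − 12 = -15.

-15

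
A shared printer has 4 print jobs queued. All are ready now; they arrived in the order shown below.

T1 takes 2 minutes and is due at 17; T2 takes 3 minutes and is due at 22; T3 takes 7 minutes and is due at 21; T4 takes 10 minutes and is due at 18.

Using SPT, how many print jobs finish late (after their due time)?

1

SPT (increasing processing time): T1 T2 T3 T4.
T1: 0→2, due 17, tardiness 0
T2: 2→5, due 22, tardiness 0
T3: 5→12, due 21, tardiness 0
T4: 12→22, due 18, tardiness 4
Late print jobs: 1.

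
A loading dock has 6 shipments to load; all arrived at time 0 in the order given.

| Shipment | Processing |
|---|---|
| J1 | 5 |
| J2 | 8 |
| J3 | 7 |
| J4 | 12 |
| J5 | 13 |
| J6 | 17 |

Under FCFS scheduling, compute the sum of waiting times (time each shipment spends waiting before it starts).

115

FIFO (arrival order): J1 J2 J3 J4 J5 J6.
J1: waits 0, runs 0→5
J2: waits 5, runs 5→13
J3: waits 13, runs 13→20
J4: waits 20, runs 20→32
J5: waits 32, runs 32→45
J6: waits 45, runs 45→62
Sum = 0+5+13+20+32+45 = 115.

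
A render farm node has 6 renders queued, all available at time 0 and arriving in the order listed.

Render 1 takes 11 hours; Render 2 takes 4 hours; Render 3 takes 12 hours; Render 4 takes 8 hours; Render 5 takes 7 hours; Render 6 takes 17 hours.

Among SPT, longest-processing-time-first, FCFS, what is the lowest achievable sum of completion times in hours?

SPT (increasing processing time): Render 2 Render 5 Render 4 Render 1 Render 3 Render 6.
Render 2: 0→4
Render 5: 4→11
Render 4: 11→19
Render 1: 19→30
Render 3: 30→42
Render 6: 42→59
Sum = 4+11+19+30+42+59 = 165.
LPT (decreasing processing time): Render 6 Render 3 Render 1 Render 4 Render 5 Render 2.
Render 6: 0→17
Render 3: 17→29
Render 1: 29→40
Render 4: 40→48
Render 5: 48→55
Render 2: 55→59
Sum = 17+29+40+48+55+59 = 248.
FIFO (arrival order): Render 1 Render 2 Render 3 Render 4 Render 5 Render 6.
Render 1: 0→11
Render 2: 11→15
Render 3: 15→27
Render 4: 27→35
Render 5: 35→42
Render 6: 42→59
Sum = 11+15+27+35+42+59 = 189.
SPT 165, LPT 248, FIFO 189 → minimum 165.

165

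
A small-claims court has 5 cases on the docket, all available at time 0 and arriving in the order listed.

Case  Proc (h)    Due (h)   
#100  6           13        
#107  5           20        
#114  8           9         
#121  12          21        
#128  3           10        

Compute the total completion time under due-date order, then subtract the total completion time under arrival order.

EDD (increasing due date): #114 #128 #100 #107 #121.
#114: 0→8
#128: 8→11
#100: 11→17
#107: 17→22
#121: 22→34
Sum = 8+11+17+22+34 = 92.
FIFO (arrival order): #100 #107 #114 #121 #128.
#100: 0→6
#107: 6→11
#114: 11→19
#121: 19→31
#128: 31→34
Sum = 6+11+19+31+34 = 101.
Difference = 92 − 101 = -9.

-9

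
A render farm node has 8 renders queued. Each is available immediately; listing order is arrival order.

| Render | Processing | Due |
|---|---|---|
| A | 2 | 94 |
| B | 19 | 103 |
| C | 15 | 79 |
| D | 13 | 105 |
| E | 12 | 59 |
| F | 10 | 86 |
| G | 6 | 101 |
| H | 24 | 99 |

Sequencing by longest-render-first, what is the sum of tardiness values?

LPT (decreasing processing time): H B C D E F G A.
H: 0→24, due 99, tardiness 0
B: 24→43, due 103, tardiness 0
C: 43→58, due 79, tardiness 0
D: 58→71, due 105, tardiness 0
E: 71→83, due 59, tardiness 24
F: 83→93, due 86, tardiness 7
G: 93→99, due 101, tardiness 0
A: 99→101, due 94, tardiness 7
Sum = 0+0+0+0+24+7+0+7 = 38.

38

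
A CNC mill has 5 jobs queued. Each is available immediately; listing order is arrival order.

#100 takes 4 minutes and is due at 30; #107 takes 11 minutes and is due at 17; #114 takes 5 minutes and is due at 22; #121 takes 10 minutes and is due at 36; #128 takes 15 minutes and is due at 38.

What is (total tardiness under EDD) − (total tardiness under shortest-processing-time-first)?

-13

EDD (increasing due date): #107 #114 #100 #121 #128.
#107: 0→11, due 17, tardiness 0
#114: 11→16, due 22, tardiness 0
#100: 16→20, due 30, tardiness 0
#121: 20→30, due 36, tardiness 0
#128: 30→45, due 38, tardiness 7
Sum = 0+0+0+0+7 = 7.
SPT (increasing processing time): #100 #114 #121 #107 #128.
#100: 0→4, due 30, tardiness 0
#114: 4→9, due 22, tardiness 0
#121: 9→19, due 36, tardiness 0
#107: 19→30, due 17, tardiness 13
#128: 30→45, due 38, tardiness 7
Sum = 0+0+0+13+7 = 20.
Difference = 7 − 20 = -13.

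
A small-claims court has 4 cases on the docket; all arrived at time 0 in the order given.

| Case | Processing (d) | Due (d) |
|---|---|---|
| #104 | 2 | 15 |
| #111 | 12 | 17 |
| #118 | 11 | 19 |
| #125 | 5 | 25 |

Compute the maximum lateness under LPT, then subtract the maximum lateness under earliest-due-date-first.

LPT (decreasing processing time): #111 #118 #125 #104.
#111: 0→12, due 17, lateness -5
#118: 12→23, due 19, lateness 4
#125: 23→28, due 25, lateness 3
#104: 28→30, due 15, lateness 15
Maximum = 15.
EDD (increasing due date): #104 #111 #118 #125.
#104: 0→2, due 15, lateness -13
#111: 2→14, due 17, lateness -3
#118: 14→25, due 19, lateness 6
#125: 25→30, due 25, lateness 5
Maximum = 6.
Difference = 15 − 6 = 9.

9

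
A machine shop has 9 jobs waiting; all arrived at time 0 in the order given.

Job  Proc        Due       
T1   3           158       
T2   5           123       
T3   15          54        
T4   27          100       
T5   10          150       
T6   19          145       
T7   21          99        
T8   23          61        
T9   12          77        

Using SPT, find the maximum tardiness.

47

SPT (increasing processing time): T1 T2 T5 T9 T3 T6 T7 T8 T4.
T1: 0→3, due 158, tardiness 0
T2: 3→8, due 123, tardiness 0
T5: 8→18, due 150, tardiness 0
T9: 18→30, due 77, tardiness 0
T3: 30→45, due 54, tardiness 0
T6: 45→64, due 145, tardiness 0
T7: 64→85, due 99, tardiness 0
T8: 85→108, due 61, tardiness 47
T4: 108→135, due 100, tardiness 35
Maximum = 47.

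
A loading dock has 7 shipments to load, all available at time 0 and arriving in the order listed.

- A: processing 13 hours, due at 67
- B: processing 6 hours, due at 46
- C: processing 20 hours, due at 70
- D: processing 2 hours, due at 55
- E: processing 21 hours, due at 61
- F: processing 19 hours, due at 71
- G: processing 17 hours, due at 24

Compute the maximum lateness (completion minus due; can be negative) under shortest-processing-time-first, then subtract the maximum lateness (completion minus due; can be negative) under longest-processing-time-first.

SPT (increasing processing time): D B A G F C E.
D: 0→2, due 55, lateness -53
B: 2→8, due 46, lateness -38
A: 8→21, due 67, lateness -46
G: 21→38, due 24, lateness 14
F: 38→57, due 71, lateness -14
C: 57→77, due 70, lateness 7
E: 77→98, due 61, lateness 37
Maximum = 37.
LPT (decreasing processing time): E C F G A B D.
E: 0→21, due 61, lateness -40
C: 21→41, due 70, lateness -29
F: 41→60, due 71, lateness -11
G: 60→77, due 24, lateness 53
A: 77→90, due 67, lateness 23
B: 90→96, due 46, lateness 50
D: 96→98, due 55, lateness 43
Maximum = 53.
Difference = 37 − 53 = -16.

-16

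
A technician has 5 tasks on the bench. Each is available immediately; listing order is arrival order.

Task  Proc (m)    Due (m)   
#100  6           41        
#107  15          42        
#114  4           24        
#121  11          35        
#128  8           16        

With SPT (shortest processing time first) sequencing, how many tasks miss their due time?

SPT (increasing processing time): #114 #100 #128 #121 #107.
#114: 0→4, due 24, tardiness 0
#100: 4→10, due 41, tardiness 0
#128: 10→18, due 16, tardiness 2
#121: 18→29, due 35, tardiness 0
#107: 29→44, due 42, tardiness 2
Late tasks: 2.

2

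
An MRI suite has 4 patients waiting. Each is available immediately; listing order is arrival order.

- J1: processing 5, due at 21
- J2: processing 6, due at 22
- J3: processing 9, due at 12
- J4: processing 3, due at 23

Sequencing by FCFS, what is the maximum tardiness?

FIFO (arrival order): J1 J2 J3 J4.
J1: 0→5, due 21, tardiness 0
J2: 5→11, due 22, tardiness 0
J3: 11→20, due 12, tardiness 8
J4: 20→23, due 23, tardiness 0
Maximum = 8.

8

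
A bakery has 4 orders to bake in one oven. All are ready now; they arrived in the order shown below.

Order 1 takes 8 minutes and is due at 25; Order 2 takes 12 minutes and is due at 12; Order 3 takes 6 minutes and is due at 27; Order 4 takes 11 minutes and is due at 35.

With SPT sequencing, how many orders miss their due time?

1

SPT (increasing processing time): Order 3 Order 1 Order 4 Order 2.
Order 3: 0→6, due 27, tardiness 0
Order 1: 6→14, due 25, tardiness 0
Order 4: 14→25, due 35, tardiness 0
Order 2: 25→37, due 12, tardiness 25
Late orders: 1.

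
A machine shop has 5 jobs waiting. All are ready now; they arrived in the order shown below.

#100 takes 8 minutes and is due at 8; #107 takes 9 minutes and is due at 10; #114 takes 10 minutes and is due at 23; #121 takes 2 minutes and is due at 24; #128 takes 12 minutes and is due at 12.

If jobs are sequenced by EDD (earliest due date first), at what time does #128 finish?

29

EDD (increasing due date): #100 #107 #128 #114 #121.
#100: 0→8
#107: 8→17
#128: 17→29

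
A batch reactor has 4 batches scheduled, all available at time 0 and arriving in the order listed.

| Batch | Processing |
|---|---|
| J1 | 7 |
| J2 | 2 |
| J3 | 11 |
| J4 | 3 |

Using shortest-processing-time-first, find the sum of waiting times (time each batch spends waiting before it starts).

SPT (increasing processing time): J2 J4 J1 J3.
J2: waits 0, runs 0→2
J4: waits 2, runs 2→5
J1: waits 5, runs 5→12
J3: waits 12, runs 12→23
Sum = 0+2+5+12 = 19.

19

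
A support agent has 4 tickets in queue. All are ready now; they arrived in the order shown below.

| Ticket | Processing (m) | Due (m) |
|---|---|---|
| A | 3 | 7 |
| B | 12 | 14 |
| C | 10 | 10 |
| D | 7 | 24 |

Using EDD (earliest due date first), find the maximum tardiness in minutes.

EDD (increasing due date): A C B D.
A: 0→3, due 7, tardiness 0
C: 3→13, due 10, tardiness 3
B: 13→25, due 14, tardiness 11
D: 25→32, due 24, tardiness 8
Maximum = 11.

11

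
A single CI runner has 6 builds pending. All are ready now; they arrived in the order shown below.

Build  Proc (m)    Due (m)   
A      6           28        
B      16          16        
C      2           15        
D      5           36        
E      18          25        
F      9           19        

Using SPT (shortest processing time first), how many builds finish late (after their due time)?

3

SPT (increasing processing time): C D A F B E.
C: 0→2, due 15, tardiness 0
D: 2→7, due 36, tardiness 0
A: 7→13, due 28, tardiness 0
F: 13→22, due 19, tardiness 3
B: 22→38, due 16, tardiness 22
E: 38→56, due 25, tardiness 31
Late builds: 3.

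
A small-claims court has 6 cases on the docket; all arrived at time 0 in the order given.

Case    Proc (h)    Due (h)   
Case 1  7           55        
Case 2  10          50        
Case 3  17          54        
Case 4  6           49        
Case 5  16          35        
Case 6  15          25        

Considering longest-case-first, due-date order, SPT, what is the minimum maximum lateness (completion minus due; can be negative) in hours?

LPT (decreasing processing time): Case 3 Case 5 Case 6 Case 2 Case 1 Case 4.
Case 3: 0→17, due 54, lateness -37
Case 5: 17→33, due 35, lateness -2
Case 6: 33→48, due 25, lateness 23
Case 2: 48→58, due 50, lateness 8
Case 1: 58→65, due 55, lateness 10
Case 4: 65→71, due 49, lateness 22
Maximum = 23.
EDD (increasing due date): Case 6 Case 5 Case 4 Case 2 Case 3 Case 1.
Case 6: 0→15, due 25, lateness -10
Case 5: 15→31, due 35, lateness -4
Case 4: 31→37, due 49, lateness -12
Case 2: 37→47, due 50, lateness -3
Case 3: 47→64, due 54, lateness 10
Case 1: 64→71, due 55, lateness 16
Maximum = 16.
SPT (increasing processing time): Case 4 Case 1 Case 2 Case 6 Case 5 Case 3.
Case 4: 0→6, due 49, lateness -43
Case 1: 6→13, due 55, lateness -42
Case 2: 13→23, due 50, lateness -27
Case 6: 23→38, due 25, lateness 13
Case 5: 38→54, due 35, lateness 19
Case 3: 54→71, due 54, lateness 17
Maximum = 19.
LPT 23, EDD 16, SPT 19 → minimum 16.

16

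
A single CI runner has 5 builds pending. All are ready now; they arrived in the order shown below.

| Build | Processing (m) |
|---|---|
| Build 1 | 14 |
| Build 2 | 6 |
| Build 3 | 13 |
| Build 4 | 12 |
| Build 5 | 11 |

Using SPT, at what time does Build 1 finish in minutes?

56

SPT (increasing processing time): Build 2 Build 5 Build 4 Build 3 Build 1.
Build 2: 0→6
Build 5: 6→17
Build 4: 17→29
Build 3: 29→42
Build 1: 42→56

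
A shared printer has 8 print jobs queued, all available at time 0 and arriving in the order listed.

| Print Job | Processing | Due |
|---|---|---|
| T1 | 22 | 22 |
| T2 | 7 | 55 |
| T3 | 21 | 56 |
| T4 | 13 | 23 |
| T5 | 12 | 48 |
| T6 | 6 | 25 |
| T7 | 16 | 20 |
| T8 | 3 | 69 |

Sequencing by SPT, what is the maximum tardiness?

78

SPT (increasing processing time): T8 T6 T2 T5 T4 T7 T3 T1.
T8: 0→3, due 69, tardiness 0
T6: 3→9, due 25, tardiness 0
T2: 9→16, due 55, tardiness 0
T5: 16→28, due 48, tardiness 0
T4: 28→41, due 23, tardiness 18
T7: 41→57, due 20, tardiness 37
T3: 57→78, due 56, tardiness 22
T1: 78→100, due 22, tardiness 78
Maximum = 78.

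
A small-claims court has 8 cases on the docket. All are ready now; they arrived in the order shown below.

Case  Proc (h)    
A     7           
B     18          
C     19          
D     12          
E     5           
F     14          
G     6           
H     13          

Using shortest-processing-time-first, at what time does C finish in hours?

SPT (increasing processing time): E G A D H F B C.
E: 0→5
G: 5→11
A: 11→18
D: 18→30
H: 30→43
F: 43→57
B: 57→75
C: 75→94

94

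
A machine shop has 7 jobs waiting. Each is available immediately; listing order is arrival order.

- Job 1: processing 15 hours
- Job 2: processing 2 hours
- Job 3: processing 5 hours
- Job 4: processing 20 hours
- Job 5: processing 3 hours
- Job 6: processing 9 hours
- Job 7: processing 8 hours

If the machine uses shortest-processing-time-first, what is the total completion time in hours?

166

SPT (increasing processing time): Job 2 Job 5 Job 3 Job 7 Job 6 Job 1 Job 4.
Job 2: 0→2
Job 5: 2→5
Job 3: 5→10
Job 7: 10→18
Job 6: 18→27
Job 1: 27→42
Job 4: 42→62
Sum = 2+5+10+18+27+42+62 = 166.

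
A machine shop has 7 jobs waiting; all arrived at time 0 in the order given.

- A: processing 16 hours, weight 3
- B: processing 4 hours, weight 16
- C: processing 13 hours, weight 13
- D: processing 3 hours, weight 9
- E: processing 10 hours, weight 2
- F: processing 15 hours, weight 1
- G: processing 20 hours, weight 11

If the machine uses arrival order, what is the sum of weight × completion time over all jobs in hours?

2165

FIFO (arrival order): A B C D E F G.
A: finishes 16, weight 3, w·C = 48
B: finishes 20, weight 16, w·C = 320
C: finishes 33, weight 13, w·C = 429
D: finishes 36, weight 9, w·C = 324
E: finishes 46, weight 2, w·C = 92
F: finishes 61, weight 1, w·C = 61
G: finishes 81, weight 11, w·C = 891
Sum = 48+320+429+324+92+61+891 = 2165.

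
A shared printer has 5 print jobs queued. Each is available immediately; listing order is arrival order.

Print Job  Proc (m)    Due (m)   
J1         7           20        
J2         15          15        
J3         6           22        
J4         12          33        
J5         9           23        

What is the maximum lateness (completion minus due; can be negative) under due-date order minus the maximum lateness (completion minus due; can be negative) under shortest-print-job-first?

EDD (increasing due date): J2 J1 J3 J5 J4.
J2: 0→15, due 15, lateness 0
J1: 15→22, due 20, lateness 2
J3: 22→28, due 22, lateness 6
J5: 28→37, due 23, lateness 14
J4: 37→49, due 33, lateness 16
Maximum = 16.
SPT (increasing processing time): J3 J1 J5 J4 J2.
J3: 0→6, due 22, lateness -16
J1: 6→13, due 20, lateness -7
J5: 13→22, due 23, lateness -1
J4: 22→34, due 33, lateness 1
J2: 34→49, due 15, lateness 34
Maximum = 34.
Difference = 16 − 34 = -18.

-18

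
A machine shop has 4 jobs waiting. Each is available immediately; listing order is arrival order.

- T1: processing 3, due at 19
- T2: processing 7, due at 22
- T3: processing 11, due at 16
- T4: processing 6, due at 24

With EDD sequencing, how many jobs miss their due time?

EDD (increasing due date): T3 T1 T2 T4.
T3: 0→11, due 16, tardiness 0
T1: 11→14, due 19, tardiness 0
T2: 14→21, due 22, tardiness 0
T4: 21→27, due 24, tardiness 3
Late jobs: 1.

1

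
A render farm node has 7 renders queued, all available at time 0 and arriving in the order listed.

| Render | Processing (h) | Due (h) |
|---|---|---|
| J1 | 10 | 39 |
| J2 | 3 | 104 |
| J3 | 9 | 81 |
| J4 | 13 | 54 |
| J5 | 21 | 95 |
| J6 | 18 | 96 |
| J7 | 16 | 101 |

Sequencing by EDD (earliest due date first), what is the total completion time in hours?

EDD (increasing due date): J1 J4 J3 J5 J6 J7 J2.
J1: 0→10
J4: 10→23
J3: 23→32
J5: 32→53
J6: 53→71
J7: 71→87
J2: 87→90
Sum = 10+23+32+53+71+87+90 = 366.

366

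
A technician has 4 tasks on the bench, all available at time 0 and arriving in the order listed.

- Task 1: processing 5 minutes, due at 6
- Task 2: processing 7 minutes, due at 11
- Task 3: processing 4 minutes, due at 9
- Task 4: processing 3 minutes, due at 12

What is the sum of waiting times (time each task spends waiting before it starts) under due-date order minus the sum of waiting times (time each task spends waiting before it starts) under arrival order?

-3

EDD (increasing due date): Task 1 Task 3 Task 2 Task 4.
Task 1: waits 0, runs 0→5
Task 3: waits 5, runs 5→9
Task 2: waits 9, runs 9→16
Task 4: waits 16, runs 16→19
Sum = 0+5+9+16 = 30.
FIFO (arrival order): Task 1 Task 2 Task 3 Task 4.
Task 1: waits 0, runs 0→5
Task 2: waits 5, runs 5→12
Task 3: waits 12, runs 12→16
Task 4: waits 16, runs 16→19
Sum = 0+5+12+16 = 33.
Difference = 30 − 33 = -3.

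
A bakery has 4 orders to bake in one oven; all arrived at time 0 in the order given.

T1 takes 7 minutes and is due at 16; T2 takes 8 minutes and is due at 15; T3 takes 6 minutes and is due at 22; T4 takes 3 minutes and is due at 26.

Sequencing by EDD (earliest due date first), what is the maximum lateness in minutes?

-1

EDD (increasing due date): T2 T1 T3 T4.
T2: 0→8, due 15, lateness -7
T1: 8→15, due 16, lateness -1
T3: 15→21, due 22, lateness -1
T4: 21→24, due 26, lateness -2
Maximum = -1.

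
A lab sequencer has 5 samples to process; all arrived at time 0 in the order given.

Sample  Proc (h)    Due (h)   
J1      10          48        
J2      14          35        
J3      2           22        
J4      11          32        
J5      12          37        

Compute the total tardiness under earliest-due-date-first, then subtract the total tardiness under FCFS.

-18

EDD (increasing due date): J3 J4 J2 J5 J1.
J3: 0→2, due 22, tardiness 0
J4: 2→13, due 32, tardiness 0
J2: 13→27, due 35, tardiness 0
J5: 27→39, due 37, tardiness 2
J1: 39→49, due 48, tardiness 1
Sum = 0+0+0+2+1 = 3.
FIFO (arrival order): J1 J2 J3 J4 J5.
J1: 0→10, due 48, tardiness 0
J2: 10→24, due 35, tardiness 0
J3: 24→26, due 22, tardiness 4
J4: 26→37, due 32, tardiness 5
J5: 37→49, due 37, tardiness 12
Sum = 0+0+4+5+12 = 21.
Difference = 3 − 21 = -18.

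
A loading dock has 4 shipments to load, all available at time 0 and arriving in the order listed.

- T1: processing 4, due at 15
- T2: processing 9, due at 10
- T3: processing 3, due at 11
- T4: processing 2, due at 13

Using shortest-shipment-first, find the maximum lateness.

8

SPT (increasing processing time): T4 T3 T1 T2.
T4: 0→2, due 13, lateness -11
T3: 2→5, due 11, lateness -6
T1: 5→9, due 15, lateness -6
T2: 9→18, due 10, lateness 8
Maximum = 8.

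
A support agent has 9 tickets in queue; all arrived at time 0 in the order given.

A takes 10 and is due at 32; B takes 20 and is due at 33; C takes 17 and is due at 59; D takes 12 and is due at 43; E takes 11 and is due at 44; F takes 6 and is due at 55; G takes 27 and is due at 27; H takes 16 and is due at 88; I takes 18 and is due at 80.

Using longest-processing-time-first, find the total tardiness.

LPT (decreasing processing time): G B I C H D E A F.
G: 0→27, due 27, tardiness 0
B: 27→47, due 33, tardiness 14
I: 47→65, due 80, tardiness 0
C: 65→82, due 59, tardiness 23
H: 82→98, due 88, tardiness 10
D: 98→110, due 43, tardiness 67
E: 110→121, due 44, tardiness 77
A: 121→131, due 32, tardiness 99
F: 131→137, due 55, tardiness 82
Sum = 0+14+0+23+10+67+77+99+82 = 372.

372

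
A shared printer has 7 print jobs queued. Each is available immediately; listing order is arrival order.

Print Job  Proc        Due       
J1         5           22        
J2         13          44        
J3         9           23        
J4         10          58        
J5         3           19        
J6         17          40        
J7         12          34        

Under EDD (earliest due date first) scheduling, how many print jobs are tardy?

EDD (increasing due date): J5 J1 J3 J7 J6 J2 J4.
J5: 0→3, due 19, tardiness 0
J1: 3→8, due 22, tardiness 0
J3: 8→17, due 23, tardiness 0
J7: 17→29, due 34, tardiness 0
J6: 29→46, due 40, tardiness 6
J2: 46→59, due 44, tardiness 15
J4: 59→69, due 58, tardiness 11
Late print jobs: 3.

3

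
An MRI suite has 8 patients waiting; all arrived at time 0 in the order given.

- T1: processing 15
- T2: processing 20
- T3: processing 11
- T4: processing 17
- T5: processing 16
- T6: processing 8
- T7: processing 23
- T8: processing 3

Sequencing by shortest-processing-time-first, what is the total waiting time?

286

SPT (increasing processing time): T8 T6 T3 T1 T5 T4 T2 T7.
T8: waits 0, runs 0→3
T6: waits 3, runs 3→11
T3: waits 11, runs 11→22
T1: waits 22, runs 22→37
T5: waits 37, runs 37→53
T4: waits 53, runs 53→70
T2: waits 70, runs 70→90
T7: waits 90, runs 90→113
Sum = 0+3+11+22+37+53+70+90 = 286.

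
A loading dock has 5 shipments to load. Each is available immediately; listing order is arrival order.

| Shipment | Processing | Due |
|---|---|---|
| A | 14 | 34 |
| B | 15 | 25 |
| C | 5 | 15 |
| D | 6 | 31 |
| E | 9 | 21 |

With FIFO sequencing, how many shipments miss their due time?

4

FIFO (arrival order): A B C D E.
A: 0→14, due 34, tardiness 0
B: 14→29, due 25, tardiness 4
C: 29→34, due 15, tardiness 19
D: 34→40, due 31, tardiness 9
E: 40→49, due 21, tardiness 28
Late shipments: 4.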